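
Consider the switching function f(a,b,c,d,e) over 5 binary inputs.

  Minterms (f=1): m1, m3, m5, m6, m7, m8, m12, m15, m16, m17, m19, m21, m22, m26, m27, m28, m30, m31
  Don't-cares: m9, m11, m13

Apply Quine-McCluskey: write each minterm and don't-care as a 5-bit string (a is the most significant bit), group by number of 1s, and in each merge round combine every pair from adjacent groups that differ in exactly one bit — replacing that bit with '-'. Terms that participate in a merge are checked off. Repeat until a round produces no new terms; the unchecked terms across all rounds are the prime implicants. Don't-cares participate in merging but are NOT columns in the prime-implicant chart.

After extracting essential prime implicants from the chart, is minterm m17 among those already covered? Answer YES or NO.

YES

[col 0] 00001*, 00011*, 00101*, 00110*, 00111*, 01000*, 01001*, 01011*, 01100*, 01101*, 01111*, 10000*, 10001*, 10011*, 10101*, 10110*, 11010*, 11011*, 11100*, 11110*, 11111*
[col 1] -0001*, -0011*, -0101*, -0110, -1011*, -1100, -1111*, 0-001*, 0-011*, 0-101*, 0-111*, 00-01*, 00-11*, 000-1*, 001-1*, 0011-, 01-00*, 01-01*, 01-11*, 010-1*, 0100-*, 011-1*, 0110-*, 1-011*, 1-110, 10-01*, 100-1*, 1000-, 11-10*, 11-11*, 1101-*, 111-0, 1111-*
[col 2] --011, -0-01, -00-1, -1-11, 0--01*, 0--11*, 0-0-1*, 0-1-1*, 00--1*, 01--1*, 01-0-, 11-1-
[col 3] 0---1
Prime implicants: --011, -0-01, -00-1, -0110, -1-11, -1100, 0---1, 0011-, 01-0-, 1-110, 1000-, 11-1-, 111-0
PI chart (minterm → PIs covering it):
  1 | -0-01,-00-1,0---1
  3 | --011,-00-1,0---1
  5 | -0-01,0---1
  6 | -0110,0011-
  7 | 0---1,0011-
  8 | 01-0-  (sole → essential)
  12 | -1100,01-0-
  15 | -1-11,0---1
  16 | 1000-  (sole → essential)
  17 | -0-01,-00-1,1000-
  19 | --011,-00-1
  21 | -0-01  (sole → essential)
  22 | -0110,1-110
  26 | 11-1-  (sole → essential)
  27 | --011,-1-11,11-1-
  28 | -1100,111-0
  30 | 1-110,11-1-,111-0
  31 | -1-11,11-1-
Essential prime implicants: -0-01, 01-0-, 1000-, 11-1-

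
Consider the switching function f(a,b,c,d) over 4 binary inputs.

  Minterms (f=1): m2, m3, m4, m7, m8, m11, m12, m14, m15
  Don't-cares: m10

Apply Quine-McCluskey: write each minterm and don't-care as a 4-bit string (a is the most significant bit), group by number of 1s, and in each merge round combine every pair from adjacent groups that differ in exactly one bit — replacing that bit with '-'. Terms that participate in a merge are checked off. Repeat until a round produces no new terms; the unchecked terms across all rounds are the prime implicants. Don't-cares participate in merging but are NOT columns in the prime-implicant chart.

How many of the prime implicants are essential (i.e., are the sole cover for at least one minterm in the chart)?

size-2^0 implicants → 0010(✓)  0011(✓)  0100(✓)  0111(✓)  1000(✓)  1010(✓)  1011(✓)  1100(✓)  1110(✓)  1111(✓)
size-2^1 implicants → -010(✓)  -011(✓)  -100  -111(✓)  0-11(✓)  001-(✓)  1-00(✓)  1-10(✓)  1-11(✓)  10-0(✓)  101-(✓)  11-0(✓)  111-(✓)
size-2^2 implicants → --11  -01-  1--0  1-1-
Unchecked terms (primes): --11, -01-, -100, 1--0, 1-1-
Minterm coverage:
  m2 ⊆ -01- [E]
  m3 ⊆ --11,-01-
  m4 ⊆ -100 [E]
  m7 ⊆ --11 [E]
  m8 ⊆ 1--0 [E]
  m11 ⊆ --11,-01-,1-1-
  m12 ⊆ -100,1--0
  m14 ⊆ 1--0,1-1-
  m15 ⊆ --11,1-1-
E = {--11, -01-, -100, 1--0}

4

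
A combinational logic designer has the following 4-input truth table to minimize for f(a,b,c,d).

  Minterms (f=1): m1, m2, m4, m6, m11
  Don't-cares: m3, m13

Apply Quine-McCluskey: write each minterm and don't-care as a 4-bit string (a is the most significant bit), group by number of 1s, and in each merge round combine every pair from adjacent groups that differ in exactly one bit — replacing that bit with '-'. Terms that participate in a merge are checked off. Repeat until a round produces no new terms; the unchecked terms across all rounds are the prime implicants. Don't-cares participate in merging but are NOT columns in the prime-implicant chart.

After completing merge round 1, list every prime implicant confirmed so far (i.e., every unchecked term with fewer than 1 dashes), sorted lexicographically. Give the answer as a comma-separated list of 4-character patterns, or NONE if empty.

[col 0] 0001*, 0010*, 0011*, 0100*, 0110*, 1011*, 1101
[col 1] -011, 0-10, 00-1, 001-, 01-0
Prime implicants: -011, 0-10, 00-1, 001-, 01-0, 1101

1101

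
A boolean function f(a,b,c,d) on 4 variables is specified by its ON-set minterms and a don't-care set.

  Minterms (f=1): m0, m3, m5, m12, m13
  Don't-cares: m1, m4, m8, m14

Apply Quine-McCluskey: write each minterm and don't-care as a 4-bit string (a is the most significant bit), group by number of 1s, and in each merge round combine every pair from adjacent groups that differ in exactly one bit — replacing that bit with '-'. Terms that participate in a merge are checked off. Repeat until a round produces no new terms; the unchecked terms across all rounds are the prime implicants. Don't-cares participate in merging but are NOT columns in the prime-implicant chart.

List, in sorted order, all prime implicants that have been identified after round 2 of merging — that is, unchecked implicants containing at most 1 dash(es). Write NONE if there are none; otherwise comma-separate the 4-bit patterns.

00-1, 11-0

[col 0] 0000*, 0001*, 0011*, 0100*, 0101*, 1000*, 1100*, 1101*, 1110*
[col 1] -000*, -100*, -101*, 0-00*, 0-01*, 00-1, 000-*, 010-*, 1-00*, 11-0, 110-*
[col 2] --00, -10-, 0-0-
Prime implicants: --00, -10-, 0-0-, 00-1, 11-0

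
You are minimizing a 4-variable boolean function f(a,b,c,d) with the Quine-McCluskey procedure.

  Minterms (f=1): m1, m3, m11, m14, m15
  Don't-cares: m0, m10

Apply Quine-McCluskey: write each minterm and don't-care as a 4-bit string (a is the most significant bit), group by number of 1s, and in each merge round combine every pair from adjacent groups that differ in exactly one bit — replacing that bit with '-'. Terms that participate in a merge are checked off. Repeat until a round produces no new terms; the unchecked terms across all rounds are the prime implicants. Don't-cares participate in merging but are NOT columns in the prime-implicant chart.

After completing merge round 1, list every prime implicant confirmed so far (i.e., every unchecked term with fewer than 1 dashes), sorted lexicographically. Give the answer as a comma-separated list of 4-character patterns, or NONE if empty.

NONE

size-2^0 implicants → 0000(✓)  0001(✓)  0011(✓)  1010(✓)  1011(✓)  1110(✓)  1111(✓)
size-2^1 implicants → -011  00-1  000-  1-10(✓)  1-11(✓)  101-(✓)  111-(✓)
size-2^2 implicants → 1-1-
Unchecked terms (primes): -011, 00-1, 000-, 1-1-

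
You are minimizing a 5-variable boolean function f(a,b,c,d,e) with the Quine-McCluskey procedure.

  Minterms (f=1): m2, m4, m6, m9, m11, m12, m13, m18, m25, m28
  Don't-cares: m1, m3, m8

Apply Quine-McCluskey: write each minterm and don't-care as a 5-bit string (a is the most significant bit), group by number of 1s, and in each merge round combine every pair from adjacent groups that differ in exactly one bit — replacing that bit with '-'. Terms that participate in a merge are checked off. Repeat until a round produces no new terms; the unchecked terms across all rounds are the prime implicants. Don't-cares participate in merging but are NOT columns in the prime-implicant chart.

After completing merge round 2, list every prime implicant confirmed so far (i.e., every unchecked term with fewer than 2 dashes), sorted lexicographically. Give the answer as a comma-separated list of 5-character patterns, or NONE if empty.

-0010, -1001, -1100, 0-100, 00-10, 0001-, 001-0

Round 0: 00001✓ 00010✓ 00011✓ 00100✓ 00110✓ 01000✓ 01001✓ 01011✓ 01100✓ 01101✓ 10010✓ 11001✓ 11100✓
Round 1: -0010 -1001 -1100 0-001✓ 0-011✓ 0-100 00-10 000-1✓ 0001- 001-0 01-00✓ 01-01✓ 010-1✓ 0100-✓ 0110-✓
Round 2: 0-0-1 01-0-
PIs = {-0010, -1001, -1100, 0-0-1, 0-100, 00-10, 0001-, 001-0, 01-0-}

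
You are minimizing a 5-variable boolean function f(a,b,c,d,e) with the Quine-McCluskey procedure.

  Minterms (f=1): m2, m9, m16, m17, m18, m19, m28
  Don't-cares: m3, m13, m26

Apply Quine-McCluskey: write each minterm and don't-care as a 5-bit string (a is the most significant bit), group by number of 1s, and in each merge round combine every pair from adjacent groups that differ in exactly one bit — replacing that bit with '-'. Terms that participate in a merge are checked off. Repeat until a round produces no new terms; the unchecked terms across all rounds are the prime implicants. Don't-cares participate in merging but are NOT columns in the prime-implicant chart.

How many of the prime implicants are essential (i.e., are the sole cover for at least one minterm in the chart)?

4

size-2^0 implicants → 00010(✓)  00011(✓)  01001(✓)  01101(✓)  10000(✓)  10001(✓)  10010(✓)  10011(✓)  11010(✓)  11100
size-2^1 implicants → -0010(✓)  -0011(✓)  0001-(✓)  01-01  1-010  100-0(✓)  100-1(✓)  1000-(✓)  1001-(✓)
size-2^2 implicants → -001-  100--
Unchecked terms (primes): -001-, 01-01, 1-010, 100--, 11100
Minterm coverage:
  m2 ⊆ -001- [E]
  m9 ⊆ 01-01 [E]
  m16 ⊆ 100-- [E]
  m17 ⊆ 100-- [E]
  m18 ⊆ -001-,1-010,100--
  m19 ⊆ -001-,100--
  m28 ⊆ 11100 [E]
E = {-001-, 01-01, 100--, 11100}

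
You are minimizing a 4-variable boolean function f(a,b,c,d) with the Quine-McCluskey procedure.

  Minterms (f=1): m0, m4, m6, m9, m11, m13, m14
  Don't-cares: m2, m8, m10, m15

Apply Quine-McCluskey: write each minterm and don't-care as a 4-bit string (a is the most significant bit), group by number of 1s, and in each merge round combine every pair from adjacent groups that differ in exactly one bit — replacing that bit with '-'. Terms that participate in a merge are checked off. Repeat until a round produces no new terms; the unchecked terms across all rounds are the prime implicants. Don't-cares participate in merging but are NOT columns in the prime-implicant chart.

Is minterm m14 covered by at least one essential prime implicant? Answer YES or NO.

NO

size-2^0 implicants → 0000(✓)  0010(✓)  0100(✓)  0110(✓)  1000(✓)  1001(✓)  1010(✓)  1011(✓)  1101(✓)  1110(✓)  1111(✓)
size-2^1 implicants → -000(✓)  -010(✓)  -110(✓)  0-00(✓)  0-10(✓)  00-0(✓)  01-0(✓)  1-01(✓)  1-10(✓)  1-11(✓)  10-0(✓)  10-1(✓)  100-(✓)  101-(✓)  11-1(✓)  111-(✓)
size-2^2 implicants → --10  -0-0  0--0  1--1  1-1-  10--
Unchecked terms (primes): --10, -0-0, 0--0, 1--1, 1-1-, 10--
Minterm coverage:
  m0 ⊆ -0-0,0--0
  m4 ⊆ 0--0 [E]
  m6 ⊆ --10,0--0
  m9 ⊆ 1--1,10--
  m11 ⊆ 1--1,1-1-,10--
  m13 ⊆ 1--1 [E]
  m14 ⊆ --10,1-1-
E = {0--0, 1--1}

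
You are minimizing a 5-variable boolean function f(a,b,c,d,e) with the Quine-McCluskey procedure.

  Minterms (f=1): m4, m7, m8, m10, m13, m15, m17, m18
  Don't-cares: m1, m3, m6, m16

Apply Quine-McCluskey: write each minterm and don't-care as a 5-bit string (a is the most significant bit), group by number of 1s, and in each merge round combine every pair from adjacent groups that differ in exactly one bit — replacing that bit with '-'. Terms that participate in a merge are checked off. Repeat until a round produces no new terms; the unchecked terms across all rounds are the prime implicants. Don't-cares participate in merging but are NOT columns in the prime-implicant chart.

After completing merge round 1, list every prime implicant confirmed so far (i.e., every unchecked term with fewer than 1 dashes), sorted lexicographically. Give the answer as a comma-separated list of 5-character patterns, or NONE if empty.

NONE

[col 0] 00001*, 00011*, 00100*, 00110*, 00111*, 01000*, 01010*, 01101*, 01111*, 10000*, 10001*, 10010*
[col 1] -0001, 0-111, 00-11, 000-1, 001-0, 0011-, 010-0, 011-1, 100-0, 1000-
Prime implicants: -0001, 0-111, 00-11, 000-1, 001-0, 0011-, 010-0, 011-1, 100-0, 1000-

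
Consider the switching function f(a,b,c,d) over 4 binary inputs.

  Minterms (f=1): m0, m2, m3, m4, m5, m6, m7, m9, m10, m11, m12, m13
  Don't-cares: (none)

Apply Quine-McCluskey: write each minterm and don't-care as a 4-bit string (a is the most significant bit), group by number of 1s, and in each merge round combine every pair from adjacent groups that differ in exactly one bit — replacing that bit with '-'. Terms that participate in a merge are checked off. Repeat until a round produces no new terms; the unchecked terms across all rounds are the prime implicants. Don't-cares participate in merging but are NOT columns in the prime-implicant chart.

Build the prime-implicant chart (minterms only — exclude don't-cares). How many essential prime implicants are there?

Round 0: 0000✓ 0010✓ 0011✓ 0100✓ 0101✓ 0110✓ 0111✓ 1001✓ 1010✓ 1011✓ 1100✓ 1101✓
Round 1: -010✓ -011✓ -100✓ -101✓ 0-00✓ 0-10✓ 0-11✓ 00-0✓ 001-✓ 01-0✓ 01-1✓ 010-✓ 011-✓ 1-01 10-1 101-✓ 110-✓
Round 2: -01- -10- 0--0 0-1- 01--
PIs = {-01-, -10-, 0--0, 0-1-, 01--, 1-01, 10-1}
Coverage chart:
  m0: 0--0 ←essential
  m2: -01-,0--0,0-1-
  m3: -01-,0-1-
  m4: -10-,0--0,01--
  m5: -10-,01--
  m6: 0--0,0-1-,01--
  m7: 0-1-,01--
  m9: 1-01,10-1
  m10: -01- ←essential
  m11: -01-,10-1
  m12: -10- ←essential
  m13: -10-,1-01
Essential: -01-, -10-, 0--0

3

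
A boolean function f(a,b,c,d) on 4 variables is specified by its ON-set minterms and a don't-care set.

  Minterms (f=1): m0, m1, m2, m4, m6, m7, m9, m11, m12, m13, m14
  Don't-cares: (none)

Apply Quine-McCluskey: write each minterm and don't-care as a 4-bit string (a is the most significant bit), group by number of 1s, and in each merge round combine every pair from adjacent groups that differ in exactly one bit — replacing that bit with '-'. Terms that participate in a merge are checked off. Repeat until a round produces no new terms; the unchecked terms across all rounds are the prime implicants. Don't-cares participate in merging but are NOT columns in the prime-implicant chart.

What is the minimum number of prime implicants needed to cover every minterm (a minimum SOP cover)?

[col 0] 0000*, 0001*, 0010*, 0100*, 0110*, 0111*, 1001*, 1011*, 1100*, 1101*, 1110*
[col 1] -001, -100*, -110*, 0-00*, 0-10*, 00-0*, 000-, 01-0*, 011-, 1-01, 10-1, 11-0*, 110-
[col 2] -1-0, 0--0
Prime implicants: -001, -1-0, 0--0, 000-, 011-, 1-01, 10-1, 110-
PI chart (minterm → PIs covering it):
  0 | 0--0,000-
  1 | -001,000-
  2 | 0--0  (sole → essential)
  4 | -1-0,0--0
  6 | -1-0,0--0,011-
  7 | 011-  (sole → essential)
  9 | -001,1-01,10-1
  11 | 10-1  (sole → essential)
  12 | -1-0,110-
  13 | 1-01,110-
  14 | -1-0  (sole → essential)
Essential prime implicants: -1-0, 0--0, 011-, 10-1
Petrick residual → -001, 1-01
Minimum SOP uses 6 PIs: b'c'd + bd' + a'd' + a'bc + ac'd + ab'd

6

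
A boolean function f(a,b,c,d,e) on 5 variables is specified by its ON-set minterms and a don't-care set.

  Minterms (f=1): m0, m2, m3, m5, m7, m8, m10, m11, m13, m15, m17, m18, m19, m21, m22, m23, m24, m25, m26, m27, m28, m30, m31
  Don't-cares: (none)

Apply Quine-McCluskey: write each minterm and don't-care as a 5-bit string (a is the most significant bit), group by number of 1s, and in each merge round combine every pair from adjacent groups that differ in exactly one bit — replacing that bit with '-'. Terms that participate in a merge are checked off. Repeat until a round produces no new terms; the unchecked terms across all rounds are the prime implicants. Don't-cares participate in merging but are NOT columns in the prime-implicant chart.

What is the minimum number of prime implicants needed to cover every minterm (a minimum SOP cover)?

Round 0: 00000✓ 00010✓ 00011✓ 00101✓ 00111✓ 01000✓ 01010✓ 01011✓ 01101✓ 01111✓ 10001✓ 10010✓ 10011✓ 10101✓ 10110✓ 10111✓ 11000✓ 11001✓ 11010✓ 11011✓ 11100✓ 11110✓ 11111✓
Round 1: -0010✓ -0011✓ -0101✓ -0111✓ -1000✓ -1010✓ -1011✓ -1111✓ 0-000✓ 0-010✓ 0-011✓ 0-101✓ 0-111✓ 00-11✓ 000-0✓ 0001-✓ 001-1✓ 01-11✓ 010-0✓ 0101-✓ 011-1✓ 1-001✓ 1-010✓ 1-011✓ 1-110✓ 1-111✓ 10-01✓ 10-10✓ 10-11✓ 100-1✓ 1001-✓ 101-1✓ 1011-✓ 11-00✓ 11-10✓ 11-11✓ 110-0✓ 110-1✓ 1100-✓ 1101-✓ 111-0✓ 1111-✓
Round 2: --010✓ --011✓ --111✓ -0-11✓ -001-✓ -01-1 -1-11✓ -10-0 -101-✓ 0--11✓ 0-0-0 0-01-✓ 0-1-1 1--10✓ 1--11✓ 1-0-1 1-01-✓ 1-11-✓ 10--1 10-1-✓ 11--0 11-1-✓ 110--
Round 3: ---11 --01- 1--1-
PIs = {---11, --01-, -01-1, -10-0, 0-0-0, 0-1-1, 1--1-, 1-0-1, 10--1, 11--0, 110--}
Coverage chart:
  m0: 0-0-0 ←essential
  m2: --01-,0-0-0
  m3: ---11,--01-
  m5: -01-1,0-1-1
  m7: ---11,-01-1,0-1-1
  m8: -10-0,0-0-0
  m10: --01-,-10-0,0-0-0
  m11: ---11,--01-
  m13: 0-1-1 ←essential
  m15: ---11,0-1-1
  m17: 1-0-1,10--1
  m18: --01-,1--1-
  m19: ---11,--01-,1--1-,1-0-1,10--1
  m21: -01-1,10--1
  m22: 1--1- ←essential
  m23: ---11,-01-1,1--1-,10--1
  m24: -10-0,11--0,110--
  m25: 1-0-1,110--
  m26: --01-,-10-0,1--1-,11--0,110--
  m27: ---11,--01-,1--1-,1-0-1,110--
  m28: 11--0 ←essential
  m30: 1--1-,11--0
  m31: ---11,1--1-
Essential: 0-0-0, 0-1-1, 1--1-, 11--0
Petrick residual → ---11, -01-1, 1-0-1
Min cover (7 terms): de + b'ce + a'c'e' + a'ce + ad + ac'e + abe'

7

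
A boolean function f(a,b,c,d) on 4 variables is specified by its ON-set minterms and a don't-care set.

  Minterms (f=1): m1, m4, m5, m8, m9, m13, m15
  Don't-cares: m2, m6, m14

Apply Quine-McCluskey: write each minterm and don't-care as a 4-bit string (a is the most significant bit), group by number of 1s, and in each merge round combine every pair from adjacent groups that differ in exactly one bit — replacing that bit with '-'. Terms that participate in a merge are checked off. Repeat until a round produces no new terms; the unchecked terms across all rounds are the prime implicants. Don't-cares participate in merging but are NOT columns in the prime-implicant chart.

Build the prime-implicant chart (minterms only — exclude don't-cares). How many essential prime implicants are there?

[col 0] 0001*, 0010*, 0100*, 0101*, 0110*, 1000*, 1001*, 1101*, 1110*, 1111*
[col 1] -001*, -101*, -110, 0-01*, 0-10, 01-0, 010-, 1-01*, 100-, 11-1, 111-
[col 2] --01
Prime implicants: --01, -110, 0-10, 01-0, 010-, 100-, 11-1, 111-
PI chart (minterm → PIs covering it):
  1 | --01  (sole → essential)
  4 | 01-0,010-
  5 | --01,010-
  8 | 100-  (sole → essential)
  9 | --01,100-
  13 | --01,11-1
  15 | 11-1,111-
Essential prime implicants: --01, 100-

2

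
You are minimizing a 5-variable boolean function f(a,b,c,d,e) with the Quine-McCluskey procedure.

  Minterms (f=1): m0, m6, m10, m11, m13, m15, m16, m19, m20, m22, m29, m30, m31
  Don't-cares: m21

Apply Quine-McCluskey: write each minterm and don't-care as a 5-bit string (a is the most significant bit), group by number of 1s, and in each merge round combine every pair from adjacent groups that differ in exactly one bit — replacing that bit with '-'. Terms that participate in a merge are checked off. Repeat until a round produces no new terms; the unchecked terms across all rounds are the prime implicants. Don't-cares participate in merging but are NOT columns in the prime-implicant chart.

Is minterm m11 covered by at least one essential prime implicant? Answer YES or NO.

[col 0] 00000*, 00110*, 01010*, 01011*, 01101*, 01111*, 10000*, 10011, 10100*, 10101*, 10110*, 11101*, 11110*, 11111*
[col 1] -0000, -0110, -1101*, -1111*, 01-11, 0101-, 011-1*, 1-101, 1-110, 10-00, 101-0, 1010-, 111-1*, 1111-
[col 2] -11-1
Prime implicants: -0000, -0110, -11-1, 01-11, 0101-, 1-101, 1-110, 10-00, 10011, 101-0, 1010-, 1111-
PI chart (minterm → PIs covering it):
  0 | -0000  (sole → essential)
  6 | -0110  (sole → essential)
  10 | 0101-  (sole → essential)
  11 | 01-11,0101-
  13 | -11-1  (sole → essential)
  15 | -11-1,01-11
  16 | -0000,10-00
  19 | 10011  (sole → essential)
  20 | 10-00,101-0,1010-
  22 | -0110,1-110,101-0
  29 | -11-1,1-101
  30 | 1-110,1111-
  31 | -11-1,1111-
Essential prime implicants: -0000, -0110, -11-1, 0101-, 10011

YES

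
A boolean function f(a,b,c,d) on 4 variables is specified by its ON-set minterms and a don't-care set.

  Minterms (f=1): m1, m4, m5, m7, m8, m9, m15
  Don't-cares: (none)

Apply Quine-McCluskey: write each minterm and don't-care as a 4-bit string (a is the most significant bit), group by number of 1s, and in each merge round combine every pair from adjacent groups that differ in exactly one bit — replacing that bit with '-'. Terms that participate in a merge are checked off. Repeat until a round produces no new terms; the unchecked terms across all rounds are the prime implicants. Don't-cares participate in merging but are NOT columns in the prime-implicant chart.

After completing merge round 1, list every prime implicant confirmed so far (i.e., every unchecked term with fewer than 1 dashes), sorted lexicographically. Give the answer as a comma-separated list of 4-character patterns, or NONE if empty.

NONE

[col 0] 0001*, 0100*, 0101*, 0111*, 1000*, 1001*, 1111*
[col 1] -001, -111, 0-01, 01-1, 010-, 100-
Prime implicants: -001, -111, 0-01, 01-1, 010-, 100-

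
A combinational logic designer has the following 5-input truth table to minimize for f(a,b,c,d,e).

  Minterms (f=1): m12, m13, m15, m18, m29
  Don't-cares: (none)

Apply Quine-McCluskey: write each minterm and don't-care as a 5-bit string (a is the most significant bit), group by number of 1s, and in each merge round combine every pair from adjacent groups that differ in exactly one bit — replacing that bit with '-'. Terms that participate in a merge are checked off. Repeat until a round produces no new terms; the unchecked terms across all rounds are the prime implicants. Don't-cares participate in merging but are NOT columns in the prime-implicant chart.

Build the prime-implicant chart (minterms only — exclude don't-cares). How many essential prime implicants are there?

4

Round 0: 01100✓ 01101✓ 01111✓ 10010 11101✓
Round 1: -1101 011-1 0110-
PIs = {-1101, 011-1, 0110-, 10010}
Coverage chart:
  m12: 0110- ←essential
  m13: -1101,011-1,0110-
  m15: 011-1 ←essential
  m18: 10010 ←essential
  m29: -1101 ←essential
Essential: -1101, 011-1, 0110-, 10010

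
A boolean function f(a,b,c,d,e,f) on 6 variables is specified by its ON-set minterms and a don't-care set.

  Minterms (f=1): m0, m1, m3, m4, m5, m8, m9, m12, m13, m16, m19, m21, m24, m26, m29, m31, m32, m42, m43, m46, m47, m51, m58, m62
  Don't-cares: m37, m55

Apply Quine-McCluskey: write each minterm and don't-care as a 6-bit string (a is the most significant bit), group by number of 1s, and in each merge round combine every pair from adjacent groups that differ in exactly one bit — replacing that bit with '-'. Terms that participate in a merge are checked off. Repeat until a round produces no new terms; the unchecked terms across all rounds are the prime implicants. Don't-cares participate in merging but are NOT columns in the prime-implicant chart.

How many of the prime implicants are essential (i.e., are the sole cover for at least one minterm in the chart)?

size-2^0 implicants → 000000(✓)  000001(✓)  000011(✓)  000100(✓)  000101(✓)  001000(✓)  001001(✓)  001100(✓)  001101(✓)  010000(✓)  010011(✓)  010101(✓)  011000(✓)  011010(✓)  011101(✓)  011111(✓)  100000(✓)  100101(✓)  101010(✓)  101011(✓)  101110(✓)  101111(✓)  110011(✓)  110111(✓)  111010(✓)  111110(✓)
size-2^1 implicants → -00000  -00101  -10011  -11010  0-0000(✓)  0-0011  0-0101(✓)  0-1000(✓)  0-1101(✓)  00-000(✓)  00-001(✓)  00-100(✓)  00-101(✓)  000-00(✓)  000-01(✓)  0000-1  00000-(✓)  00010-(✓)  001-00(✓)  001-01(✓)  00100-(✓)  00110-(✓)  01-000(✓)  01-101(✓)  0110-0  0111-1  1-1010(✓)  1-1110(✓)  101-10(✓)  101-11(✓)  10101-(✓)  10111-(✓)  110-11  111-10(✓)
size-2^2 implicants → 0--000  0--101  00--00(✓)  00--01(✓)  00-00-(✓)  00-10-(✓)  000-0-(✓)  001-0-(✓)  1-1-10  101-1-
size-2^3 implicants → 00--0-
Unchecked terms (primes): -00000, -00101, -10011, -11010, 0--000, 0--101, 0-0011, 00--0-, 0000-1, 0110-0, 0111-1, 1-1-10, 101-1-, 110-11
Minterm coverage:
  m0 ⊆ -00000,0--000,00--0-
  m1 ⊆ 00--0-,0000-1
  m3 ⊆ 0-0011,0000-1
  m4 ⊆ 00--0- [E]
  m5 ⊆ -00101,0--101,00--0-
  m8 ⊆ 0--000,00--0-
  m9 ⊆ 00--0- [E]
  m12 ⊆ 00--0- [E]
  m13 ⊆ 0--101,00--0-
  m16 ⊆ 0--000 [E]
  m19 ⊆ -10011,0-0011
  m21 ⊆ 0--101 [E]
  m24 ⊆ 0--000,0110-0
  m26 ⊆ -11010,0110-0
  m29 ⊆ 0--101,0111-1
  m31 ⊆ 0111-1 [E]
  m32 ⊆ -00000 [E]
  m42 ⊆ 1-1-10,101-1-
  m43 ⊆ 101-1- [E]
  m46 ⊆ 1-1-10,101-1-
  m47 ⊆ 101-1- [E]
  m51 ⊆ -10011,110-11
  m58 ⊆ -11010,1-1-10
  m62 ⊆ 1-1-10 [E]
E = {-00000, 0--000, 0--101, 00--0-, 0111-1, 1-1-10, 101-1-}

7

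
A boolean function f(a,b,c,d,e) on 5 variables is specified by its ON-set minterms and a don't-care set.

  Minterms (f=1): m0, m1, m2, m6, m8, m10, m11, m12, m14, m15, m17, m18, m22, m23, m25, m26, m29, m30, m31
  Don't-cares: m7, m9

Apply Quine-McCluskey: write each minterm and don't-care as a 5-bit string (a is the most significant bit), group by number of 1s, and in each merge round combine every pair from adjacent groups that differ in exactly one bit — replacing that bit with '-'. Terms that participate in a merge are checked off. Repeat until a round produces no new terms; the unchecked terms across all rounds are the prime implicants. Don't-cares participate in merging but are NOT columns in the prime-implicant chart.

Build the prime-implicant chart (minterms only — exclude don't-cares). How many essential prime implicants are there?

Round 0: 00000✓ 00001✓ 00010✓ 00110✓ 00111✓ 01000✓ 01001✓ 01010✓ 01011✓ 01100✓ 01110✓ 01111✓ 10001✓ 10010✓ 10110✓ 10111✓ 11001✓ 11010✓ 11101✓ 11110✓ 11111✓
Round 1: -0001✓ -0010✓ -0110✓ -0111✓ -1001✓ -1010✓ -1110✓ -1111✓ 0-000✓ 0-001✓ 0-010✓ 0-110✓ 0-111✓ 00-10✓ 000-0✓ 0000-✓ 0011-✓ 01-00✓ 01-10✓ 01-11✓ 010-0✓ 010-1✓ 0100-✓ 0101-✓ 011-0✓ 0111-✓ 1-001✓ 1-010✓ 1-110✓ 1-111✓ 10-10✓ 1011-✓ 11-01 11-10✓ 111-1 1111-✓
Round 2: --001 --010✓ --110✓ --111✓ -0-10✓ -011-✓ -1-10✓ -111-✓ 0--10✓ 0-0-0 0-00- 0-11-✓ 01--0 01-1- 010-- 1--10✓ 1-11-✓
Round 3: ---10 --11-
PIs = {---10, --001, --11-, 0-0-0, 0-00-, 01--0, 01-1-, 010--, 11-01, 111-1}
Coverage chart:
  m0: 0-0-0,0-00-
  m1: --001,0-00-
  m2: ---10,0-0-0
  m6: ---10,--11-
  m8: 0-0-0,0-00-,01--0,010--
  m10: ---10,0-0-0,01--0,01-1-,010--
  m11: 01-1-,010--
  m12: 01--0 ←essential
  m14: ---10,--11-,01--0,01-1-
  m15: --11-,01-1-
  m17: --001 ←essential
  m18: ---10 ←essential
  m22: ---10,--11-
  m23: --11- ←essential
  m25: --001,11-01
  m26: ---10 ←essential
  m29: 11-01,111-1
  m30: ---10,--11-
  m31: --11-,111-1
Essential: ---10, --001, --11-, 01--0

4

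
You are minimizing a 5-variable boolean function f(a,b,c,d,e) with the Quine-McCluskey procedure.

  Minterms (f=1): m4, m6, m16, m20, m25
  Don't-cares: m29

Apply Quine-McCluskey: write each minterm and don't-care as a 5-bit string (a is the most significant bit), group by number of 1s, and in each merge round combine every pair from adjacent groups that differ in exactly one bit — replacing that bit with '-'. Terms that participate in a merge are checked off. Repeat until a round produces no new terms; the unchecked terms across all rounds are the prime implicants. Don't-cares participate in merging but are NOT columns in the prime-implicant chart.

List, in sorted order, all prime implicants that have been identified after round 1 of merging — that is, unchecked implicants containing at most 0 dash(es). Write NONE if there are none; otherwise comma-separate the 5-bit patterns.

NONE

[col 0] 00100*, 00110*, 10000*, 10100*, 11001*, 11101*
[col 1] -0100, 001-0, 10-00, 11-01
Prime implicants: -0100, 001-0, 10-00, 11-01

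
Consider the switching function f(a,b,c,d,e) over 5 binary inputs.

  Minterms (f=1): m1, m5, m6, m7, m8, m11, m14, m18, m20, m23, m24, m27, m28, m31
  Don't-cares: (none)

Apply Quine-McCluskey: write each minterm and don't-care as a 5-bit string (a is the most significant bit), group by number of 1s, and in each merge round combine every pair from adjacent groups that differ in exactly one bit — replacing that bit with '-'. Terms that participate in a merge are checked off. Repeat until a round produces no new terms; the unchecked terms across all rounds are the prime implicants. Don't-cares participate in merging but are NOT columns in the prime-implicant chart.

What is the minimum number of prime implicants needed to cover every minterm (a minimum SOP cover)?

8

[col 0] 00001*, 00101*, 00110*, 00111*, 01000*, 01011*, 01110*, 10010, 10100*, 10111*, 11000*, 11011*, 11100*, 11111*
[col 1] -0111, -1000, -1011, 0-110, 00-01, 001-1, 0011-, 1-100, 1-111, 11-00, 11-11
Prime implicants: -0111, -1000, -1011, 0-110, 00-01, 001-1, 0011-, 1-100, 1-111, 10010, 11-00, 11-11
PI chart (minterm → PIs covering it):
  1 | 00-01  (sole → essential)
  5 | 00-01,001-1
  6 | 0-110,0011-
  7 | -0111,001-1,0011-
  8 | -1000  (sole → essential)
  11 | -1011  (sole → essential)
  14 | 0-110  (sole → essential)
  18 | 10010  (sole → essential)
  20 | 1-100  (sole → essential)
  23 | -0111,1-111
  24 | -1000,11-00
  27 | -1011,11-11
  28 | 1-100,11-00
  31 | 1-111,11-11
Essential prime implicants: -1000, -1011, 0-110, 00-01, 1-100, 10010
Petrick residual → -0111, 1-111
Minimum SOP uses 8 PIs: b'cde + bc'd'e' + bc'de + a'cde' + a'b'd'e + acd'e' + acde + ab'c'de'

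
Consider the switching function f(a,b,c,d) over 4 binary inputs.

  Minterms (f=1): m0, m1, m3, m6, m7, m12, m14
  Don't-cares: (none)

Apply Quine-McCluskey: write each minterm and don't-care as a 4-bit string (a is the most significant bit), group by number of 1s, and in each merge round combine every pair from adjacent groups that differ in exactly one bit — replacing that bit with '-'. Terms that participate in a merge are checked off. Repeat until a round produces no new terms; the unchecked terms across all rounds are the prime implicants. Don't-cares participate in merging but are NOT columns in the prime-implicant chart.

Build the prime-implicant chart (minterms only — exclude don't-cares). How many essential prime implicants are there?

Round 0: 0000✓ 0001✓ 0011✓ 0110✓ 0111✓ 1100✓ 1110✓
Round 1: -110 0-11 00-1 000- 011- 11-0
PIs = {-110, 0-11, 00-1, 000-, 011-, 11-0}
Coverage chart:
  m0: 000- ←essential
  m1: 00-1,000-
  m3: 0-11,00-1
  m6: -110,011-
  m7: 0-11,011-
  m12: 11-0 ←essential
  m14: -110,11-0
Essential: 000-, 11-0

2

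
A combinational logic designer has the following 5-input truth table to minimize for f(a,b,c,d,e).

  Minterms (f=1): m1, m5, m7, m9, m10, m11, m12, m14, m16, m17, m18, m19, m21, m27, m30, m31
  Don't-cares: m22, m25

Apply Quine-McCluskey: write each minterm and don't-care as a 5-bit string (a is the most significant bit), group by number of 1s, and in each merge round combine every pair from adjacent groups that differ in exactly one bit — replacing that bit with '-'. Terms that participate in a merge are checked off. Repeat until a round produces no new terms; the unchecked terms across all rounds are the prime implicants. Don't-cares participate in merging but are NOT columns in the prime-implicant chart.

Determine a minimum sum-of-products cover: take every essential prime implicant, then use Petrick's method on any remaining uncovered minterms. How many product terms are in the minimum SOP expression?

7

Round 0: 00001✓ 00101✓ 00111✓ 01001✓ 01010✓ 01011✓ 01100✓ 01110✓ 10000✓ 10001✓ 10010✓ 10011✓ 10101✓ 10110✓ 11001✓ 11011✓ 11110✓ 11111✓
Round 1: -0001✓ -0101✓ -1001✓ -1011✓ -1110 0-001✓ 00-01✓ 001-1 01-10 010-1✓ 0101- 011-0 1-001✓ 1-011✓ 1-110 10-01✓ 10-10 100-0✓ 100-1✓ 1000-✓ 1001-✓ 11-11 110-1✓ 1111-
Round 2: --001 -0-01 -10-1 1-0-1 100--
PIs = {--001, -0-01, -10-1, -1110, 001-1, 01-10, 0101-, 011-0, 1-0-1, 1-110, 10-10, 100--, 11-11, 1111-}
Coverage chart:
  m1: --001,-0-01
  m5: -0-01,001-1
  m7: 001-1 ←essential
  m9: --001,-10-1
  m10: 01-10,0101-
  m11: -10-1,0101-
  m12: 011-0 ←essential
  m14: -1110,01-10,011-0
  m16: 100-- ←essential
  m17: --001,-0-01,1-0-1,100--
  m18: 10-10,100--
  m19: 1-0-1,100--
  m21: -0-01 ←essential
  m27: -10-1,1-0-1,11-11
  m30: -1110,1-110,1111-
  m31: 11-11,1111-
Essential: -0-01, 001-1, 011-0, 100--
Petrick residual → -10-1, 01-10, 1111-
Min cover (7 terms): b'd'e + bc'e + a'b'ce + a'bde' + a'bce' + ab'c' + abcd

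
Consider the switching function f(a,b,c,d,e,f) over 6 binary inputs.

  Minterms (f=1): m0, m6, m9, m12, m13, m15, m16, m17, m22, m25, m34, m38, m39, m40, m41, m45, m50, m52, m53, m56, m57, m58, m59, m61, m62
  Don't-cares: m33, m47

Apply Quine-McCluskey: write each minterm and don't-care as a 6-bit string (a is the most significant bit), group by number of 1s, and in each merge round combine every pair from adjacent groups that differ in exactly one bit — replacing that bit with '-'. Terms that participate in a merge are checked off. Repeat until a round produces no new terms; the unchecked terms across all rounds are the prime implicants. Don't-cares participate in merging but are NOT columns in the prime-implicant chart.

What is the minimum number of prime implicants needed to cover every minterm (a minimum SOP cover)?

13

size-2^0 implicants → 000000(✓)  000110(✓)  001001(✓)  001100(✓)  001101(✓)  001111(✓)  010000(✓)  010001(✓)  010110(✓)  011001(✓)  100001(✓)  100010(✓)  100110(✓)  100111(✓)  101000(✓)  101001(✓)  101101(✓)  101111(✓)  110010(✓)  110100(✓)  110101(✓)  111000(✓)  111001(✓)  111010(✓)  111011(✓)  111101(✓)  111110(✓)
size-2^1 implicants → -00110  -01001(✓)  -01101(✓)  -01111(✓)  -11001(✓)  0-0000  0-0110  0-1001(✓)  001-01(✓)  0011-1(✓)  00110-  01-001  01000-  1-0010  1-1000(✓)  1-1001(✓)  1-1101(✓)  10-001  10-111  100-10  10011-  101-01(✓)  10100-(✓)  1011-1(✓)  11-010  11-101  11010-  111-01(✓)  111-10  1110-0(✓)  1110-1(✓)  11100-(✓)  11101-(✓)
size-2^2 implicants → --1001  -01-01  -011-1  1-1-01  1-100-  1110--
Unchecked terms (primes): --1001, -00110, -01-01, -011-1, 0-0000, 0-0110, 00110-, 01-001, 01000-, 1-0010, 1-1-01, 1-100-, 10-001, 10-111, 100-10, 10011-, 11-010, 11-101, 11010-, 111-10, 1110--
Minterm coverage:
  m0 ⊆ 0-0000 [E]
  m6 ⊆ -00110,0-0110
  m9 ⊆ --1001,-01-01
  m12 ⊆ 00110- [E]
  m13 ⊆ -01-01,-011-1,00110-
  m15 ⊆ -011-1 [E]
  m16 ⊆ 0-0000,01000-
  m17 ⊆ 01-001,01000-
  m22 ⊆ 0-0110 [E]
  m25 ⊆ --1001,01-001
  m34 ⊆ 1-0010,100-10
  m38 ⊆ -00110,100-10,10011-
  m39 ⊆ 10-111,10011-
  m40 ⊆ 1-100- [E]
  m41 ⊆ --1001,-01-01,1-1-01,1-100-,10-001
  m45 ⊆ -01-01,-011-1,1-1-01
  m50 ⊆ 1-0010,11-010
  m52 ⊆ 11010- [E]
  m53 ⊆ 11-101,11010-
  m56 ⊆ 1-100-,1110--
  m57 ⊆ --1001,1-1-01,1-100-,1110--
  m58 ⊆ 11-010,111-10,1110--
  m59 ⊆ 1110-- [E]
  m61 ⊆ 1-1-01,11-101
  m62 ⊆ 111-10 [E]
E = {-011-1, 0-0000, 0-0110, 00110-, 1-100-, 11010-, 111-10, 1110--}
Petrick residual → --1001, 01-001, 1-0010, 1-1-01, 10011-
Cover = cd'e'f + b'cdf + a'c'd'e'f' + a'c'def' + a'b'cde' + a'bd'e'f + ac'd'ef' + ace'f + acd'e' + ab'c'de + abc'de' + abcef' + abcd'  |cover|=13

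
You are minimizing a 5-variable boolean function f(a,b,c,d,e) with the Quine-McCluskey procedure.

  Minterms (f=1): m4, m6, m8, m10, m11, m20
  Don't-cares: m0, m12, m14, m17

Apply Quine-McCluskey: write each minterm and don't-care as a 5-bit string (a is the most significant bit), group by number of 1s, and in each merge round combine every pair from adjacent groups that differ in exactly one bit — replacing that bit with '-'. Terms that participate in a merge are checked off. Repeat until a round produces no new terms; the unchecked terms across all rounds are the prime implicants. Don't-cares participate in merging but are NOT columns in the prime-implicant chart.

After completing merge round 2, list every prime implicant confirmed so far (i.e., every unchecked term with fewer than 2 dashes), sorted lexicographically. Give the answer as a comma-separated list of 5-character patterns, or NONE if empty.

-0100, 0101-, 10001

size-2^0 implicants → 00000(✓)  00100(✓)  00110(✓)  01000(✓)  01010(✓)  01011(✓)  01100(✓)  01110(✓)  10001  10100(✓)
size-2^1 implicants → -0100  0-000(✓)  0-100(✓)  0-110(✓)  00-00(✓)  001-0(✓)  01-00(✓)  01-10(✓)  010-0(✓)  0101-  011-0(✓)
size-2^2 implicants → 0--00  0-1-0  01--0
Unchecked terms (primes): -0100, 0--00, 0-1-0, 01--0, 0101-, 10001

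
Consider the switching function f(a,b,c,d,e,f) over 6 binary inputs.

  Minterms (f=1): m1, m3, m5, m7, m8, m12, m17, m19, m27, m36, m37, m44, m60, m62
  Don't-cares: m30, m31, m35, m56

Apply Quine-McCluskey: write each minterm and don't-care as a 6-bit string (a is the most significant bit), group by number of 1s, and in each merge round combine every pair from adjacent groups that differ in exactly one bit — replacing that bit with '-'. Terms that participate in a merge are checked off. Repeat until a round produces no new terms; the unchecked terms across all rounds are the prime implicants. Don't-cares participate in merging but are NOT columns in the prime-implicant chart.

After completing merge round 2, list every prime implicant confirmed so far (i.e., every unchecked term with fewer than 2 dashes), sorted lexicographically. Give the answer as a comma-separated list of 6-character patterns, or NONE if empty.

-00011, -00101, -01100, -11110, 001-00, 01-011, 011-11, 01111-, 1-1100, 10-100, 10010-, 111-00, 1111-0

[col 0] 000001*, 000011*, 000101*, 000111*, 001000*, 001100*, 010001*, 010011*, 011011*, 011110*, 011111*, 100011*, 100100*, 100101*, 101100*, 111000*, 111100*, 111110*
[col 1] -00011, -00101, -01100, -11110, 0-0001*, 0-0011*, 000-01*, 000-11*, 0000-1*, 0001-1*, 001-00, 01-011, 0100-1*, 011-11, 01111-, 1-1100, 10-100, 10010-, 111-00, 1111-0
[col 2] 0-00-1, 000--1
Prime implicants: -00011, -00101, -01100, -11110, 0-00-1, 000--1, 001-00, 01-011, 011-11, 01111-, 1-1100, 10-100, 10010-, 111-00, 1111-0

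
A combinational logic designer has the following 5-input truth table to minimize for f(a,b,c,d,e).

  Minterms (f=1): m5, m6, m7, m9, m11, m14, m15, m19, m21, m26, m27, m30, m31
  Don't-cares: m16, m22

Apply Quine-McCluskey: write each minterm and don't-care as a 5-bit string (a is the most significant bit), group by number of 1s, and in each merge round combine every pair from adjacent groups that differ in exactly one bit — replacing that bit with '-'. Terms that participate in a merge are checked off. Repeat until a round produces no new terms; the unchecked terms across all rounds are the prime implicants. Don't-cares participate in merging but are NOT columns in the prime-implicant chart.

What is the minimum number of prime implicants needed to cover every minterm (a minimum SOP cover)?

Round 0: 00101✓ 00110✓ 00111✓ 01001✓ 01011✓ 01110✓ 01111✓ 10000 10011✓ 10101✓ 10110✓ 11010✓ 11011✓ 11110✓ 11111✓
Round 1: -0101 -0110✓ -1011✓ -1110✓ -1111✓ 0-110✓ 0-111✓ 001-1 0011-✓ 01-11✓ 010-1 0111-✓ 1-011 1-110✓ 11-10✓ 11-11✓ 1101-✓ 1111-✓
Round 2: --110 -1-11 -111- 0-11- 11-1-
PIs = {--110, -0101, -1-11, -111-, 0-11-, 001-1, 010-1, 1-011, 10000, 11-1-}
Coverage chart:
  m5: -0101,001-1
  m6: --110,0-11-
  m7: 0-11-,001-1
  m9: 010-1 ←essential
  m11: -1-11,010-1
  m14: --110,-111-,0-11-
  m15: -1-11,-111-,0-11-
  m19: 1-011 ←essential
  m21: -0101 ←essential
  m26: 11-1- ←essential
  m27: -1-11,1-011,11-1-
  m30: --110,-111-,11-1-
  m31: -1-11,-111-,11-1-
Essential: -0101, 010-1, 1-011, 11-1-
Petrick residual → 0-11-
Min cover (5 terms): b'cd'e + a'cd + a'bc'e + ac'de + abd

5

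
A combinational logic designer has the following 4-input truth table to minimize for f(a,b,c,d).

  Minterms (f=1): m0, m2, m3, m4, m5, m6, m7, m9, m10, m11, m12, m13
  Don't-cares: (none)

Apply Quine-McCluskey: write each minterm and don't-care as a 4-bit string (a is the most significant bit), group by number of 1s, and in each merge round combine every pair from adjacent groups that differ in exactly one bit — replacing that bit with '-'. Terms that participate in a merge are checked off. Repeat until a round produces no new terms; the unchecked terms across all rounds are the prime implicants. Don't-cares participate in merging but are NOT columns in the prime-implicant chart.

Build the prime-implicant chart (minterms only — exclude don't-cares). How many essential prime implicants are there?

3

[col 0] 0000*, 0010*, 0011*, 0100*, 0101*, 0110*, 0111*, 1001*, 1010*, 1011*, 1100*, 1101*
[col 1] -010*, -011*, -100*, -101*, 0-00*, 0-10*, 0-11*, 00-0*, 001-*, 01-0*, 01-1*, 010-*, 011-*, 1-01, 10-1, 101-*, 110-*
[col 2] -01-, -10-, 0--0, 0-1-, 01--
Prime implicants: -01-, -10-, 0--0, 0-1-, 01--, 1-01, 10-1
PI chart (minterm → PIs covering it):
  0 | 0--0  (sole → essential)
  2 | -01-,0--0,0-1-
  3 | -01-,0-1-
  4 | -10-,0--0,01--
  5 | -10-,01--
  6 | 0--0,0-1-,01--
  7 | 0-1-,01--
  9 | 1-01,10-1
  10 | -01-  (sole → essential)
  11 | -01-,10-1
  12 | -10-  (sole → essential)
  13 | -10-,1-01
Essential prime implicants: -01-, -10-, 0--0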